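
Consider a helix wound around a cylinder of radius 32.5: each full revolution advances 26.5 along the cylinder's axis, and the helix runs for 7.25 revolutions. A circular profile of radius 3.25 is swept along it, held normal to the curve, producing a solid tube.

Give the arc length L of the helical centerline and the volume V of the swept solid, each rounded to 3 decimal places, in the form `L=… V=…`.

2πR = 2π·32.5 = 204.203522
per-turn = √(204.203522² + 26.5²) = √(41699.0786 + 702.25) = √42401.3286 = 205.915829
L = 7.25 × 205.915829 = 1492.889760
V = π·3.25² × L = 33.183072 × 1492.889760 = 49538.668983

L=1492.890 V=49538.669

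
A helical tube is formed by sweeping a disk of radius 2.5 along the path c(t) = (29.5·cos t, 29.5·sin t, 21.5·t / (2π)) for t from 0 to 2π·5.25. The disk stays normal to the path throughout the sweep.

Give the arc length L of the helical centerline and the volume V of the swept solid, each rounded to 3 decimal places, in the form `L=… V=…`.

L=979.633 V=19235.047

2πR = 2π·29.5 = 185.353967
per-turn = √(185.353967² + 21.5²) = √(34356.0929 + 462.25) = √34818.3429 = 186.596739
L = 5.25 × 186.596739 = 979.632879
V = π·2.5² × L = 19.634954 × 979.632879 = 19235.046590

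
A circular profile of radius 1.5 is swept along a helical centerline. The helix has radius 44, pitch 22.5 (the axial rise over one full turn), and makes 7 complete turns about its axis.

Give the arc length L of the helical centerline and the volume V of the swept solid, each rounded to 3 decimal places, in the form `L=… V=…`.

L=1941.620 V=13724.501

2πR = 2π·44 = 276.460154
per-turn = √(276.460154² + 22.5²) = √(76430.2165 + 506.25) = √76936.4665 = 277.374235
L = 7 × 277.374235 = 1941.619648
V = π·1.5² × L = 7.068583 × 1941.619648 = 13724.500550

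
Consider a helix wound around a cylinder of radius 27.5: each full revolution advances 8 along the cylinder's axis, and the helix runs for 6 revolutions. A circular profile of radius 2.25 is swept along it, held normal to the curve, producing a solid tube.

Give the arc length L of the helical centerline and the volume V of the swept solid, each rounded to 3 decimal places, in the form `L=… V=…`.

2πR = 2π·27.5 = 172.787596
per-turn = √(172.787596² + 8²) = √(29855.5533 + 64) = √29919.5533 = 172.972695
L = 6 × 172.972695 = 1037.836172
V = π·2.25² × L = 15.904313 × 1037.836172 = 16506.071119

L=1037.836 V=16506.071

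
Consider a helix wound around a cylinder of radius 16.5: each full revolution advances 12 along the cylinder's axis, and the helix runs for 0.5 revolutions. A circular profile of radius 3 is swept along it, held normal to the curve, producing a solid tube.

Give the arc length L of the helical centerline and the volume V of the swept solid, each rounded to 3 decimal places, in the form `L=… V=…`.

2πR = 2π·16.5 = 103.672558
per-turn = √(103.672558² + 12²) = √(10747.9992 + 144) = √10891.9992 = 104.364741
L = 0.5 × 104.364741 = 52.182371
V = π·3² × L = 28.274334 × 52.182371 = 1475.421768

L=52.182 V=1475.422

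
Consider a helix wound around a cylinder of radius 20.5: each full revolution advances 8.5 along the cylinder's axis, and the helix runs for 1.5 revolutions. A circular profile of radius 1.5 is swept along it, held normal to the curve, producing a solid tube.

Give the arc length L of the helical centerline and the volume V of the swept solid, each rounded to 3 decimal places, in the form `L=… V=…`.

2πR = 2π·20.5 = 128.805299
per-turn = √(128.805299² + 8.5²) = √(16590.8050 + 72.25) = √16663.0550 = 129.085456
L = 1.5 × 129.085456 = 193.628184
V = π·1.5² × L = 7.068583 × 193.628184 = 1368.676983

L=193.628 V=1368.677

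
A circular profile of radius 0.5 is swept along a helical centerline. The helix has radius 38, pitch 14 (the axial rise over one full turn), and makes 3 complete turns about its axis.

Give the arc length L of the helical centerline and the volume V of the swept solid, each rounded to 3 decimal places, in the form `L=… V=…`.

L=717.513 V=563.534

2πR = 2π·38 = 238.761042
per-turn = √(238.761042² + 14²) = √(57006.8350 + 196) = √57202.8350 = 239.171142
L = 3 × 239.171142 = 717.513425
V = π·0.5² × L = 0.785398 × 717.513425 = 563.533726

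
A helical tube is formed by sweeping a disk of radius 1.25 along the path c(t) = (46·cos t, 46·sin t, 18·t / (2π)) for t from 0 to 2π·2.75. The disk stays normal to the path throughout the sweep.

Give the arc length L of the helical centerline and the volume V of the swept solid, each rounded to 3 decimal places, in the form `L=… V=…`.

2πR = 2π·46 = 289.026524
per-turn = √(289.026524² + 18²) = √(83536.3317 + 324) = √83860.3317 = 289.586484
L = 2.75 × 289.586484 = 796.362831
V = π·1.25² × L = 4.908739 × 796.362831 = 3909.136904

L=796.363 V=3909.137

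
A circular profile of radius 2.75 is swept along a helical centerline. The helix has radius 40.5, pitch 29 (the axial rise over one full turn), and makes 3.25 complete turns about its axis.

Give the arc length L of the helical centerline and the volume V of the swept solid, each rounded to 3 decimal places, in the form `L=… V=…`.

2πR = 2π·40.5 = 254.469005
per-turn = √(254.469005² + 29²) = √(64754.4745 + 841) = √65595.4745 = 256.116135
L = 3.25 × 256.116135 = 832.377438
V = π·2.75² × L = 23.758294 × 832.377438 = 19775.868257

L=832.377 V=19775.868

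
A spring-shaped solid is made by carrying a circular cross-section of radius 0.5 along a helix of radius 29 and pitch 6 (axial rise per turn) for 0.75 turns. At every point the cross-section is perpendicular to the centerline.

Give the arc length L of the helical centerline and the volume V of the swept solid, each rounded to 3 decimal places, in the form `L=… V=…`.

2πR = 2π·29 = 182.212374
per-turn = √(182.212374² + 6²) = √(33201.3492 + 36) = √33237.3492 = 182.311133
L = 0.75 × 182.311133 = 136.733350
V = π·0.5² × L = 0.785398 × 136.733350 = 107.390122

L=136.733 V=107.390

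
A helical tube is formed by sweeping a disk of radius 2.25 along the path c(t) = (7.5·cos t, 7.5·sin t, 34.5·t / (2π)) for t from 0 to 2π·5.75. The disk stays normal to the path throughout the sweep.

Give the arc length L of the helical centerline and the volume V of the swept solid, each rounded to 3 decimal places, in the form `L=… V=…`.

2πR = 2π·7.5 = 47.123890
per-turn = √(47.123890² + 34.5²) = √(2220.6610 + 1190.25) = √3410.9110 = 58.403005
L = 5.75 × 58.403005 = 335.817279
V = π·2.25² × L = 15.904313 × 335.817279 = 5340.943046

L=335.817 V=5340.943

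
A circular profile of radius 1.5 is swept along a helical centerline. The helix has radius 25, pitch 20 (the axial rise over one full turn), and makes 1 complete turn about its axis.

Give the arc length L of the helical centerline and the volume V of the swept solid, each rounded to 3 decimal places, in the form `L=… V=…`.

L=158.348 V=1119.294

2πR = 2π·25 = 157.079633
per-turn = √(157.079633² + 20²) = √(24674.0110 + 400) = √25074.0110 = 158.347753
L = 1 × 158.347753 = 158.347753
V = π·1.5² × L = 7.068583 × 158.347753 = 1119.294312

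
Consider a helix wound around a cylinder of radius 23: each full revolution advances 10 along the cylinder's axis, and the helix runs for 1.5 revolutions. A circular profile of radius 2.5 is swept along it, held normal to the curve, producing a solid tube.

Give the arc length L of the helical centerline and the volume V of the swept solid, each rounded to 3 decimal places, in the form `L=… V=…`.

L=217.288 V=4266.445

2πR = 2π·23 = 144.513262
per-turn = √(144.513262² + 10²) = √(20884.0829 + 100) = √20984.0829 = 144.858838
L = 1.5 × 144.858838 = 217.288257
V = π·2.5² × L = 19.634954 × 217.288257 = 4266.444946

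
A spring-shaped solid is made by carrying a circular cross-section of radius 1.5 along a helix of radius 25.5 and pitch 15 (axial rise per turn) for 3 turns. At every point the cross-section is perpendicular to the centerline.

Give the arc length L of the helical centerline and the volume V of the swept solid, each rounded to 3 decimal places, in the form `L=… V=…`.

2πR = 2π·25.5 = 160.221225
per-turn = √(160.221225² + 15²) = √(25670.8410 + 225) = √25895.8410 = 160.921848
L = 3 × 160.921848 = 482.765543
V = π·1.5² × L = 7.068583 × 482.765543 = 3412.468537

L=482.766 V=3412.469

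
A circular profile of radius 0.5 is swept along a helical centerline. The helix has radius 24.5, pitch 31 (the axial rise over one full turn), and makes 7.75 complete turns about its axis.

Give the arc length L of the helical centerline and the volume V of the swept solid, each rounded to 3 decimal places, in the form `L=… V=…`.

L=1216.970 V=955.806

2πR = 2π·24.5 = 153.938040
per-turn = √(153.938040² + 31²) = √(23696.9202 + 961) = √24657.9202 = 157.028406
L = 7.75 × 157.028406 = 1216.970143
V = π·0.5² × L = 0.785398 × 1216.970143 = 955.806116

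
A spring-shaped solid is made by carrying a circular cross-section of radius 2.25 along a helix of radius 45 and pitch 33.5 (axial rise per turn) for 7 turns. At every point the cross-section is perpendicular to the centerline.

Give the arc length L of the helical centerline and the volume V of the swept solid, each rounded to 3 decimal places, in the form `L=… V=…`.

L=1993.047 V=31698.043

2πR = 2π·45 = 282.743339
per-turn = √(282.743339² + 33.5²) = √(79943.7956 + 1122.25) = √81066.0456 = 284.720996
L = 7 × 284.720996 = 1993.046973
V = π·2.25² × L = 15.904313 × 1993.046973 = 31698.042502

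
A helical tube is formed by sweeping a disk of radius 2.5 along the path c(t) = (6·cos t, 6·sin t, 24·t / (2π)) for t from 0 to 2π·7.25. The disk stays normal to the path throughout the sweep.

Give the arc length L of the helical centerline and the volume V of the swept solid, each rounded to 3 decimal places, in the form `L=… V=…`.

L=324.005 V=6361.817

2πR = 2π·6 = 37.699112
per-turn = √(37.699112² + 24²) = √(1421.2230 + 576) = √1997.2230 = 44.690301
L = 7.25 × 44.690301 = 324.004685
V = π·2.5² × L = 19.634954 × 324.004685 = 6361.817108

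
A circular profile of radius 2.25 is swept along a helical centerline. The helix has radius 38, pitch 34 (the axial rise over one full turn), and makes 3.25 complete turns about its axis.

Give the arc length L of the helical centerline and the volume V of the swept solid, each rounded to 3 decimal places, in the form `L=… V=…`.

L=783.802 V=12465.826

2πR = 2π·38 = 238.761042
per-turn = √(238.761042² + 34²) = √(57006.8350 + 1156) = √58162.8350 = 241.169722
L = 3.25 × 241.169722 = 783.801598
V = π·2.25² × L = 15.904313 × 783.801598 = 12465.825793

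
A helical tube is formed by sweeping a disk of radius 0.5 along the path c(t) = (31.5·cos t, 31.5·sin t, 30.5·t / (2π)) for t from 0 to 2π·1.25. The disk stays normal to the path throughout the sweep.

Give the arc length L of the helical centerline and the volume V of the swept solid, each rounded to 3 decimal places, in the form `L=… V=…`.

L=250.321 V=196.601

2πR = 2π·31.5 = 197.920337
per-turn = √(197.920337² + 30.5²) = √(39172.4599 + 930.25) = √40102.7099 = 200.256610
L = 1.25 × 200.256610 = 250.320763
V = π·0.5² × L = 0.785398 × 250.320763 = 196.601467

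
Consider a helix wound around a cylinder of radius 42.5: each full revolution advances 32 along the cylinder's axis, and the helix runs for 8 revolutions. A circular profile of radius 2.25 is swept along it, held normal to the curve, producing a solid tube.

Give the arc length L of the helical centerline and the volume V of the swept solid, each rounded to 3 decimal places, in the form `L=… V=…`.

2πR = 2π·42.5 = 267.035376
per-turn = √(267.035376² + 32²) = √(71307.8918 + 1024) = √72331.8918 = 268.945890
L = 8 × 268.945890 = 2151.567121
V = π·2.25² × L = 15.904313 × 2151.567121 = 34219.196517

L=2151.567 V=34219.197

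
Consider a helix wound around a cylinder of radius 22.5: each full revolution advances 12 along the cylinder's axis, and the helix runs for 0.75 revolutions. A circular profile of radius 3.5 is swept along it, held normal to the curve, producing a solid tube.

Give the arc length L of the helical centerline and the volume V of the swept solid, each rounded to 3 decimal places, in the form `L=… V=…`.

2πR = 2π·22.5 = 141.371669
per-turn = √(141.371669² + 12²) = √(19985.9489 + 144) = √20129.9489 = 141.880051
L = 0.75 × 141.880051 = 106.410038
V = π·3.5² × L = 38.484510 × 106.410038 = 4095.138186

L=106.410 V=4095.138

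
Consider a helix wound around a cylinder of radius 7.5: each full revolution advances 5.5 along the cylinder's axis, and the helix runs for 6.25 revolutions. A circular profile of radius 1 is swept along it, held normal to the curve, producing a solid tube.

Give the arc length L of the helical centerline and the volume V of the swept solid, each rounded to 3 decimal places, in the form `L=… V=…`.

2πR = 2π·7.5 = 47.123890
per-turn = √(47.123890² + 5.5²) = √(2220.6610 + 30.25) = √2250.9110 = 47.443767
L = 6.25 × 47.443767 = 296.523541
V = π·1² × L = 3.141593 × 296.523541 = 931.556179

L=296.524 V=931.556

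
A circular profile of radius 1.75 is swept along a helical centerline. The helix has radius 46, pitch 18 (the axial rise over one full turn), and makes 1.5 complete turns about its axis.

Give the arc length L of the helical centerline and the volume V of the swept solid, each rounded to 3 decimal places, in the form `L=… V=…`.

2πR = 2π·46 = 289.026524
per-turn = √(289.026524² + 18²) = √(83536.3317 + 324) = √83860.3317 = 289.586484
L = 1.5 × 289.586484 = 434.379726
V = π·1.75² × L = 9.621128 × 434.379726 = 4179.222726

L=434.380 V=4179.223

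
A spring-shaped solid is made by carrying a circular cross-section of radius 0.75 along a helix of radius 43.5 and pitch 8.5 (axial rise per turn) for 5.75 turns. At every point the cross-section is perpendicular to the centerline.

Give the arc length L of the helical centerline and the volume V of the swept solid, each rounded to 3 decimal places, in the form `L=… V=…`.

L=1572.342 V=2778.557

2πR = 2π·43.5 = 273.318561
per-turn = √(273.318561² + 8.5²) = √(74703.0357 + 72.25) = √74775.2857 = 273.450701
L = 5.75 × 273.450701 = 1572.341529
V = π·0.75² × L = 1.767146 × 1572.341529 = 2778.556836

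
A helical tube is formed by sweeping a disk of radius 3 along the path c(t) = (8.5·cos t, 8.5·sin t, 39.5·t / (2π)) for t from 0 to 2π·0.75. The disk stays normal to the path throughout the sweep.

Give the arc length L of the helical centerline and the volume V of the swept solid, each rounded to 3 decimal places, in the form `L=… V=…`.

2πR = 2π·8.5 = 53.407075
per-turn = √(53.407075² + 39.5²) = √(2852.3157 + 1560.25) = √4412.5657 = 66.427146
L = 0.75 × 66.427146 = 49.820359
V = π·3² × L = 28.274334 × 49.820359 = 1408.637470

L=49.820 V=1408.637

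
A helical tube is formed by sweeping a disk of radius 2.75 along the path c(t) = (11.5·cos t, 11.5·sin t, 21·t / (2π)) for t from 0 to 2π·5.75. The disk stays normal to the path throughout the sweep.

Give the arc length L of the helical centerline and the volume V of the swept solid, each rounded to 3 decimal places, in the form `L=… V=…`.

2πR = 2π·11.5 = 72.256631
per-turn = √(72.256631² + 21²) = √(5221.0207 + 441) = √5662.0207 = 75.246400
L = 5.75 × 75.246400 = 432.666801
V = π·2.75² × L = 23.758294 × 432.666801 = 10279.425244

L=432.667 V=10279.425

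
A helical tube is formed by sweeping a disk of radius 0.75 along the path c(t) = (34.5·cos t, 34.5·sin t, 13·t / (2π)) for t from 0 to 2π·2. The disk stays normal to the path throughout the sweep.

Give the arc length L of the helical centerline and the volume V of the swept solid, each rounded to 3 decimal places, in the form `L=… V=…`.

2πR = 2π·34.5 = 216.769893
per-turn = √(216.769893² + 13²) = √(46989.1866 + 169) = √47158.1866 = 217.159358
L = 2 × 217.159358 = 434.318715
V = π·0.75² × L = 1.767146 × 434.318715 = 767.504522

L=434.319 V=767.505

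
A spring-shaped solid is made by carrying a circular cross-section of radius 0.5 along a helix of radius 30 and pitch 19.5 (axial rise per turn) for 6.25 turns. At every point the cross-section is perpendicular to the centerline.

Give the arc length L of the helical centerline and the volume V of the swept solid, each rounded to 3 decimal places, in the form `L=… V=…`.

L=1184.384 V=930.213

2πR = 2π·30 = 188.495559
per-turn = √(188.495559² + 19.5²) = √(35530.5758 + 380.25) = √35910.8258 = 189.501519
L = 6.25 × 189.501519 = 1184.384496
V = π·0.5² × L = 0.785398 × 1184.384496 = 930.213408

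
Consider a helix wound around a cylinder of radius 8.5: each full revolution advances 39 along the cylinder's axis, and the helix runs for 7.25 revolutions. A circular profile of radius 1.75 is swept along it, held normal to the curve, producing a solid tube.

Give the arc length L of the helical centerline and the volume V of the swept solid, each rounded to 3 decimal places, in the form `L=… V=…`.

L=479.450 V=4612.851

2πR = 2π·8.5 = 53.407075
per-turn = √(53.407075² + 39²) = √(2852.3157 + 1521) = √4373.3157 = 66.131049
L = 7.25 × 66.131049 = 479.450107
V = π·1.75² × L = 9.621128 × 479.450107 = 4612.850609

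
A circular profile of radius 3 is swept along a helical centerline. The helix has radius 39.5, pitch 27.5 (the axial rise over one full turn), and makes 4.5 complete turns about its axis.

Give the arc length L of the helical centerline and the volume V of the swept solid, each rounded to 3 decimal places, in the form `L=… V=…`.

2πR = 2π·39.5 = 248.185820
per-turn = √(248.185820² + 27.5²) = √(61596.2011 + 756.25) = √62352.4511 = 249.704728
L = 4.5 × 249.704728 = 1123.671275
V = π·3² × L = 28.274334 × 1123.671275 = 31771.056801

L=1123.671 V=31771.057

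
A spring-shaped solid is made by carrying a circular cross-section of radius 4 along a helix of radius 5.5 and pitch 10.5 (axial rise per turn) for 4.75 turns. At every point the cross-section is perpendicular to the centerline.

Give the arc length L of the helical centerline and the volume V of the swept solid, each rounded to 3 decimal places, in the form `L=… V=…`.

L=171.558 V=8623.446

2πR = 2π·5.5 = 34.557519
per-turn = √(34.557519² + 10.5²) = √(1194.2221 + 110.25) = √1304.4721 = 36.117477
L = 4.75 × 36.117477 = 171.558015
V = π·4² × L = 50.265482 × 171.558015 = 8623.446390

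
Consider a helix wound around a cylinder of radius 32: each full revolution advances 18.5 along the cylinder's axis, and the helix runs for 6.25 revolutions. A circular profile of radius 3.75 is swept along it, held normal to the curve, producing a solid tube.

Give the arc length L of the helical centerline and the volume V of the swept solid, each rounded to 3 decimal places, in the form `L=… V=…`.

L=1261.945 V=55751.034

2πR = 2π·32 = 201.061930
per-turn = √(201.061930² + 18.5²) = √(40425.8996 + 342.25) = √40768.1496 = 201.911242
L = 6.25 × 201.911242 = 1261.945262
V = π·3.75² × L = 44.178647 × 1261.945262 = 55751.033882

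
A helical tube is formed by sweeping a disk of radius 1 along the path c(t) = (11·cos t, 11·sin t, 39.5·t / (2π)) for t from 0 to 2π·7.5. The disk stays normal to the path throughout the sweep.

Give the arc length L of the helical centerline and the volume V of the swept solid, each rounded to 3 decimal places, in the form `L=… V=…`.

2πR = 2π·11 = 69.115038
per-turn = √(69.115038² + 39.5²) = √(4776.8885 + 1560.25) = √6337.1385 = 79.606146
L = 7.5 × 79.606146 = 597.046097
V = π·1² × L = 3.141593 × 597.046097 = 1875.675633

L=597.046 V=1875.676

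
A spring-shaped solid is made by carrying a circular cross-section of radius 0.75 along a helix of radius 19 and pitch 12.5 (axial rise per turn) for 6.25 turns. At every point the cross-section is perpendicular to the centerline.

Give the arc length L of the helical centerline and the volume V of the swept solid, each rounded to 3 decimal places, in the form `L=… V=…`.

2πR = 2π·19 = 119.380521
per-turn = √(119.380521² + 12.5²) = √(14251.7088 + 156.25) = √14407.9588 = 120.033157
L = 6.25 × 120.033157 = 750.207231
V = π·0.75² × L = 1.767146 × 750.207231 = 1325.725607

L=750.207 V=1325.726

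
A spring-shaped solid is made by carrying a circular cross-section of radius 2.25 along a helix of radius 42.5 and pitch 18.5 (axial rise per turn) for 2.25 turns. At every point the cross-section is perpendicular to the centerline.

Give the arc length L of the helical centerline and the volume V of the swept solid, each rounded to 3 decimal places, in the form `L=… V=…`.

2πR = 2π·42.5 = 267.035376
per-turn = √(267.035376² + 18.5²) = √(71307.8918 + 342.25) = √71650.1418 = 267.675441
L = 2.25 × 267.675441 = 602.269743
V = π·2.25² × L = 15.904313 × 602.269743 = 9578.686382

L=602.270 V=9578.686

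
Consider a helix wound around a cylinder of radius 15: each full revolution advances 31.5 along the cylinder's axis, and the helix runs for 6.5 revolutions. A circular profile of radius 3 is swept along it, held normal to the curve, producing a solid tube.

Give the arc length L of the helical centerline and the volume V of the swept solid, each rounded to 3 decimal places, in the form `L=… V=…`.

2πR = 2π·15 = 94.247780
per-turn = √(94.247780² + 31.5²) = √(8882.6440 + 992.25) = √9874.8940 = 99.372501
L = 6.5 × 99.372501 = 645.921257
V = π·3² × L = 28.274334 × 645.921257 = 18262.993273

L=645.921 V=18262.993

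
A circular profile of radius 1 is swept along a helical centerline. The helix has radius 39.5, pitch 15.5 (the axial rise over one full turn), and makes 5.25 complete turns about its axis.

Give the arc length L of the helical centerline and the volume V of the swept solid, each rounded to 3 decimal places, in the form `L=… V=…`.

L=1305.514 V=4101.394

2πR = 2π·39.5 = 248.185820
per-turn = √(248.185820² + 15.5²) = √(61596.2011 + 240.25) = √61836.4511 = 248.669361
L = 5.25 × 248.669361 = 1305.514145
V = π·1² × L = 3.141593 × 1305.514145 = 4101.393647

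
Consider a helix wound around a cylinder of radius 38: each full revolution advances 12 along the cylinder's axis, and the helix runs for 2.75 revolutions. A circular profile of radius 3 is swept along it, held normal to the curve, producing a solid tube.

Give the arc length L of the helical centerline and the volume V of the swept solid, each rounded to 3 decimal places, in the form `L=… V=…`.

2πR = 2π·38 = 238.761042
per-turn = √(238.761042² + 12²) = √(57006.8350 + 144) = √57150.8350 = 239.062408
L = 2.75 × 239.062408 = 657.421623
V = π·3² × L = 28.274334 × 657.421623 = 18588.158458

L=657.422 V=18588.158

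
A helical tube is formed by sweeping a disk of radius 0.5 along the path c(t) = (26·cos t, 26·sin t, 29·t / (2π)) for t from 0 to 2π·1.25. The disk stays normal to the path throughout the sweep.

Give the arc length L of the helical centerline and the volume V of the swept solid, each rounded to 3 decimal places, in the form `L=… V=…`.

2πR = 2π·26 = 163.362818
per-turn = √(163.362818² + 29²) = √(26687.4103 + 841) = √27528.4103 = 165.916878
L = 1.25 × 165.916878 = 207.396097
V = π·0.5² × L = 0.785398 × 207.396097 = 162.888514

L=207.396 V=162.889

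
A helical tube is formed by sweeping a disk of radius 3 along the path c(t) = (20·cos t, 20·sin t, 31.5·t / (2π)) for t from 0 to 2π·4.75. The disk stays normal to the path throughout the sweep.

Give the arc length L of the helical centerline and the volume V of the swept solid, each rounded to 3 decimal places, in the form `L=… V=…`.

L=615.370 V=17399.180

2πR = 2π·20 = 125.663706
per-turn = √(125.663706² + 31.5²) = √(15791.3670 + 992.25) = √16783.6170 = 129.551600
L = 4.75 × 129.551600 = 615.370100
V = π·3² × L = 28.274334 × 615.370100 = 17399.179658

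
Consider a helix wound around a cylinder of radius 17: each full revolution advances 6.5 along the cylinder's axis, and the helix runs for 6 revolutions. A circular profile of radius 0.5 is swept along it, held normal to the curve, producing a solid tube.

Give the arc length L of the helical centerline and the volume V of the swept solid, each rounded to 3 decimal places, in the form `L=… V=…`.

2πR = 2π·17 = 106.814150
per-turn = √(106.814150² + 6.5²) = √(11409.2627 + 42.25) = √11451.5127 = 107.011741
L = 6 × 107.011741 = 642.070445
V = π·0.5² × L = 0.785398 × 642.070445 = 504.280949

L=642.070 V=504.281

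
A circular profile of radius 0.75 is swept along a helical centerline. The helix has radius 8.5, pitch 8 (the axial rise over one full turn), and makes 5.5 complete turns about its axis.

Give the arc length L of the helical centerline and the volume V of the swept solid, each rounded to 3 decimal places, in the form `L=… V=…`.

L=297.016 V=524.871

2πR = 2π·8.5 = 53.407075
per-turn = √(53.407075² + 8²) = √(2852.3157 + 64) = √2916.3157 = 54.002923
L = 5.5 × 54.002923 = 297.016075
V = π·0.75² × L = 1.767146 × 297.016075 = 524.870730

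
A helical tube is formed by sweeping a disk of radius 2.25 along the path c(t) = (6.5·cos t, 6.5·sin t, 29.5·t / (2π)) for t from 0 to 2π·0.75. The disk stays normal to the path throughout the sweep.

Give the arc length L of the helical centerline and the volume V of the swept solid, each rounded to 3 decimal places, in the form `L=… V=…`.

L=37.786 V=600.953

2πR = 2π·6.5 = 40.840704
per-turn = √(40.840704² + 29.5²) = √(1667.9631 + 870.25) = √2538.2131 = 50.380682
L = 0.75 × 50.380682 = 37.785512
V = π·2.25² × L = 15.904313 × 37.785512 = 600.952597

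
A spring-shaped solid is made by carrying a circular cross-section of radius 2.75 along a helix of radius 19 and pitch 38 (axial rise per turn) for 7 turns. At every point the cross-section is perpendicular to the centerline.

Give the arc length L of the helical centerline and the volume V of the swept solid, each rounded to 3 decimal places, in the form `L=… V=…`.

2πR = 2π·19 = 119.380521
per-turn = √(119.380521² + 38²) = √(14251.7088 + 1444) = √15695.7088 = 125.282516
L = 7 × 125.282516 = 876.977610
V = π·2.75² × L = 23.758294 × 876.977610 = 20835.492286

L=876.978 V=20835.492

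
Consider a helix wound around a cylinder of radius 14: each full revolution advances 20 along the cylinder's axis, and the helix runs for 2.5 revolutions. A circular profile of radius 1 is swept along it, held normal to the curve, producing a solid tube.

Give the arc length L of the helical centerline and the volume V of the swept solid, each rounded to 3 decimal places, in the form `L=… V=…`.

2πR = 2π·14 = 87.964594
per-turn = √(87.964594² + 20²) = √(7737.7699 + 400) = √8137.7699 = 90.209588
L = 2.5 × 90.209588 = 225.523971
V = π·1² × L = 3.141593 × 225.523971 = 708.504451

L=225.524 V=708.504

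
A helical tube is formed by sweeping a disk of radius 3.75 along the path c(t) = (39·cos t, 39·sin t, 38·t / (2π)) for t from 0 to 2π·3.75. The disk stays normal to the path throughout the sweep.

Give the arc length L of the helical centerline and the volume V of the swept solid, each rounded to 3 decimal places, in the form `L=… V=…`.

L=929.899 V=41081.690

2πR = 2π·39 = 245.044227
per-turn = √(245.044227² + 38²) = √(60046.6732 + 1444) = √61490.6732 = 247.973130
L = 3.75 × 247.973130 = 929.899237
V = π·3.75² × L = 44.178647 × 929.899237 = 41081.689863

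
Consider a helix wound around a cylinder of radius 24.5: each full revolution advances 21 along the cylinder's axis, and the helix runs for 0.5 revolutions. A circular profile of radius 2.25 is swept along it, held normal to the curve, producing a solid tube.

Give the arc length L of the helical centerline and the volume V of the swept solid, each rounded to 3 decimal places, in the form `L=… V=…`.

L=77.682 V=1235.477

2πR = 2π·24.5 = 153.938040
per-turn = √(153.938040² + 21²) = √(23696.9202 + 441) = √24137.9202 = 155.363832
L = 0.5 × 155.363832 = 77.681916
V = π·2.25² × L = 15.904313 × 77.681916 = 1235.477488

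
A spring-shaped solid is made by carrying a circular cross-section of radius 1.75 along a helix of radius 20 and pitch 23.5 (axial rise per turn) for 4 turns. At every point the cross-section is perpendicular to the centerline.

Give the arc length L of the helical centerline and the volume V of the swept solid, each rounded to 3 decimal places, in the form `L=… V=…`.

2πR = 2π·20 = 125.663706
per-turn = √(125.663706² + 23.5²) = √(15791.3670 + 552.25) = √16343.6170 = 127.842157
L = 4 × 127.842157 = 511.368627
V = π·1.75² × L = 9.621128 × 511.368627 = 4919.942761

L=511.369 V=4919.943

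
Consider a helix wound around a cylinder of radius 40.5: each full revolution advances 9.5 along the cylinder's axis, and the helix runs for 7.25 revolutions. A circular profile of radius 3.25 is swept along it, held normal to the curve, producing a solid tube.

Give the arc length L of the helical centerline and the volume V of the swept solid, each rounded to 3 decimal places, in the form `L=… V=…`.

2πR = 2π·40.5 = 254.469005
per-turn = √(254.469005² + 9.5²) = √(64754.4745 + 90.25) = √64844.7245 = 254.646273
L = 7.25 × 254.646273 = 1846.185481
V = π·3.25² × L = 33.183072 × 1846.185481 = 61262.106486

L=1846.185 V=61262.106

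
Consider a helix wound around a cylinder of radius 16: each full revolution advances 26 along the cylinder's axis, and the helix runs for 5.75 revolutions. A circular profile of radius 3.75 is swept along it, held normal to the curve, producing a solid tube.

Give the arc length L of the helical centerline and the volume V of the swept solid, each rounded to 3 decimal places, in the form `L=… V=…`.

2πR = 2π·16 = 100.530965
per-turn = √(100.530965² + 26²) = √(10106.4749 + 676) = √10782.4749 = 103.838697
L = 5.75 × 103.838697 = 597.072505
V = π·3.75² × L = 44.178647 × 597.072505 = 26377.855261

L=597.073 V=26377.855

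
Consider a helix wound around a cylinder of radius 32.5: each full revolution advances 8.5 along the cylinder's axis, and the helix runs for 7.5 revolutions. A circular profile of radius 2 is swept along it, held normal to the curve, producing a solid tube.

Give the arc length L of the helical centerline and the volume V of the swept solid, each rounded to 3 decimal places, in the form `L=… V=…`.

L=1532.853 V=19262.394

2πR = 2π·32.5 = 204.203522
per-turn = √(204.203522² + 8.5²) = √(41699.0786 + 72.25) = √41771.3286 = 204.380353
L = 7.5 × 204.380353 = 1532.852646
V = π·2² × L = 12.566371 × 1532.852646 = 19262.394443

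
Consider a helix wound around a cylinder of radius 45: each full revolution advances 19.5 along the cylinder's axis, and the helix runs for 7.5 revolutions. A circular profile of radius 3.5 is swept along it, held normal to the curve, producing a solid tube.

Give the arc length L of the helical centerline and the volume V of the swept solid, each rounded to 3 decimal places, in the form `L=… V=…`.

L=2125.612 V=81803.147

2πR = 2π·45 = 282.743339
per-turn = √(282.743339² + 19.5²) = √(79943.7956 + 380.25) = √80324.0456 = 283.414971
L = 7.5 × 283.414971 = 2125.612281
V = π·3.5² × L = 38.484510 × 2125.612281 = 81803.147085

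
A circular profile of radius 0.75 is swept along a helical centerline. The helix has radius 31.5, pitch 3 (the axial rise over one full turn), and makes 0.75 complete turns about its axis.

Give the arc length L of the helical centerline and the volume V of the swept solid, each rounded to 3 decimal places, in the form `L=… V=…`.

L=148.457 V=262.346

2πR = 2π·31.5 = 197.920337
per-turn = √(197.920337² + 3²) = √(39172.4599 + 9) = √39181.4599 = 197.943072
L = 0.75 × 197.943072 = 148.457304
V = π·0.75² × L = 1.767146 × 148.457304 = 262.345712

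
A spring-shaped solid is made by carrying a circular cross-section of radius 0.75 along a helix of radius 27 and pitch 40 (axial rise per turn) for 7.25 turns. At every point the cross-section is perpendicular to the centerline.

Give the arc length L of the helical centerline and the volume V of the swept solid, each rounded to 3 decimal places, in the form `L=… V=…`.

L=1263.660 V=2233.071

2πR = 2π·27 = 169.646003
per-turn = √(169.646003² + 40²) = √(28779.7664 + 1600) = √30379.7664 = 174.297924
L = 7.25 × 174.297924 = 1263.659952
V = π·0.75² × L = 1.767146 × 1263.659952 = 2233.071461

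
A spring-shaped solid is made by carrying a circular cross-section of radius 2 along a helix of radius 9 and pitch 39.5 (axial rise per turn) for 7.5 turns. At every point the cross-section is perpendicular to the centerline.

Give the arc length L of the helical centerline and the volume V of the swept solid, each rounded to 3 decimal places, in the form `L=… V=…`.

2πR = 2π·9 = 56.548668
per-turn = √(56.548668² + 39.5²) = √(3197.7518 + 1560.25) = √4758.0018 = 68.978271
L = 7.5 × 68.978271 = 517.337030
V = π·2² × L = 12.566371 × 517.337030 = 6501.048853

L=517.337 V=6501.049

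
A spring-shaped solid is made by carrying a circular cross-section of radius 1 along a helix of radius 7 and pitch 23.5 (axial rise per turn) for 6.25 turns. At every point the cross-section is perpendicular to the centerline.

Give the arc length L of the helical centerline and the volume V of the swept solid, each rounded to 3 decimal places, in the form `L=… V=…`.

L=311.667 V=979.131

2πR = 2π·7 = 43.982297
per-turn = √(43.982297² + 23.5²) = √(1934.4425 + 552.25) = √2486.6925 = 49.866747
L = 6.25 × 49.866747 = 311.667169
V = π·1² × L = 3.141593 × 311.667169 = 979.131289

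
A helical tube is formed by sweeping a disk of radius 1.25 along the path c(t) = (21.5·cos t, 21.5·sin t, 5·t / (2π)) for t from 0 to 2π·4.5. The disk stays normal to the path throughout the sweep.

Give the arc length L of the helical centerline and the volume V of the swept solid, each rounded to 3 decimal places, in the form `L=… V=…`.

2πR = 2π·21.5 = 135.088484
per-turn = √(135.088484² + 5²) = √(18248.8985 + 25) = √18273.8985 = 135.180984
L = 4.5 × 135.180984 = 608.314430
V = π·1.25² × L = 4.908739 × 608.314430 = 2986.056474

L=608.314 V=2986.056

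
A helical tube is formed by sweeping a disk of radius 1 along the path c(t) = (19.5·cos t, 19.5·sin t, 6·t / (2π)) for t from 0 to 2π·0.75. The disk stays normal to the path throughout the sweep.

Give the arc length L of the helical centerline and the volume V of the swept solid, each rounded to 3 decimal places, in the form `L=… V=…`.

L=92.002 V=289.032

2πR = 2π·19.5 = 122.522113
per-turn = √(122.522113² + 6²) = √(15011.6683 + 36) = √15047.6683 = 122.668938
L = 0.75 × 122.668938 = 92.001703
V = π·1² × L = 3.141593 × 92.001703 = 289.031875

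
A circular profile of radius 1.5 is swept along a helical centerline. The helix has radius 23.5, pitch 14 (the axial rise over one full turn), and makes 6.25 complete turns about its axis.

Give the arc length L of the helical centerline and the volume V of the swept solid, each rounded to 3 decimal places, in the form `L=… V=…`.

L=926.982 V=6552.448

2πR = 2π·23.5 = 147.654855
per-turn = √(147.654855² + 14²) = √(21801.9561 + 196) = √21997.9561 = 148.317080
L = 6.25 × 148.317080 = 926.981748
V = π·1.5² × L = 7.068583 × 926.981748 = 6552.447861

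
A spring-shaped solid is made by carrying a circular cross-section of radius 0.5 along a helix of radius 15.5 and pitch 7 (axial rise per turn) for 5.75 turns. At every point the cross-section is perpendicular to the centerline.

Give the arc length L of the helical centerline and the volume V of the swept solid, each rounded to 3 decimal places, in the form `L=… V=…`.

L=561.434 V=440.949

2πR = 2π·15.5 = 97.389372
per-turn = √(97.389372² + 7²) = √(9484.6898 + 49) = √9533.6898 = 97.640616
L = 5.75 × 97.640616 = 561.433540
V = π·0.5² × L = 0.785398 × 561.433540 = 440.948871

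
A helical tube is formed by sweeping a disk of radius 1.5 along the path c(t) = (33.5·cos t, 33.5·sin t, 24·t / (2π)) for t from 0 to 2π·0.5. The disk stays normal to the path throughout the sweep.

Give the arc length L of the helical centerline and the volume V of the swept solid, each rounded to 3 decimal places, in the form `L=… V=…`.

L=105.925 V=748.742

2πR = 2π·33.5 = 210.486708
per-turn = √(210.486708² + 24²) = √(44304.6542 + 576) = √44880.6542 = 211.850547
L = 0.5 × 211.850547 = 105.925273
V = π·1.5² × L = 7.068583 × 105.925273 = 748.741636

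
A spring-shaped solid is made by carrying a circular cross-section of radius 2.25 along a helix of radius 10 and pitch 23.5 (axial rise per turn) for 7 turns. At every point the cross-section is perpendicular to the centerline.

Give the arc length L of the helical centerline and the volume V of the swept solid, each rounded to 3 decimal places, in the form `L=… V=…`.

2πR = 2π·10 = 62.831853
per-turn = √(62.831853² + 23.5²) = √(3947.8418 + 552.25) = √4500.0918 = 67.082723
L = 7 × 67.082723 = 469.579063
V = π·2.25² × L = 15.904313 × 469.579063 = 7468.332304

L=469.579 V=7468.332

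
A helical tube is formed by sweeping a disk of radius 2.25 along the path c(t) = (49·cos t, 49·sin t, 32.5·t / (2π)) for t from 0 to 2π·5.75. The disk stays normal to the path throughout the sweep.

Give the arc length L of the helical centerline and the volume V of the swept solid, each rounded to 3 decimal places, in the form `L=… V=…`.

L=1780.124 V=28311.642

2πR = 2π·49 = 307.876080
per-turn = √(307.876080² + 32.5²) = √(94787.6807 + 1056.25) = √95843.9307 = 309.586709
L = 5.75 × 309.586709 = 1780.123579
V = π·2.25² × L = 15.904313 × 1780.123579 = 28311.642244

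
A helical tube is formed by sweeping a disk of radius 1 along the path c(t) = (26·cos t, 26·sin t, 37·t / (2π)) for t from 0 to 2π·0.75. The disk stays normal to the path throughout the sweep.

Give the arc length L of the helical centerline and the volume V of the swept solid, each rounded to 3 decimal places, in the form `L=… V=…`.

L=125.625 V=394.664

2πR = 2π·26 = 163.362818
per-turn = √(163.362818² + 37²) = √(26687.4103 + 1369) = √28056.4103 = 167.500479
L = 0.75 × 167.500479 = 125.625359
V = π·1² × L = 3.141593 × 125.625359 = 394.663705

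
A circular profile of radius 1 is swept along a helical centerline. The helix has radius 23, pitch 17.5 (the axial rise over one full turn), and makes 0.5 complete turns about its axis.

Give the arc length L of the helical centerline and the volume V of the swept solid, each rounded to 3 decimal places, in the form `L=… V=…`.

L=72.784 V=228.659

2πR = 2π·23 = 144.513262
per-turn = √(144.513262² + 17.5²) = √(20884.0829 + 306.25) = √21190.3329 = 145.568997
L = 0.5 × 145.568997 = 72.784499
V = π·1² × L = 3.141593 × 72.784499 = 228.659246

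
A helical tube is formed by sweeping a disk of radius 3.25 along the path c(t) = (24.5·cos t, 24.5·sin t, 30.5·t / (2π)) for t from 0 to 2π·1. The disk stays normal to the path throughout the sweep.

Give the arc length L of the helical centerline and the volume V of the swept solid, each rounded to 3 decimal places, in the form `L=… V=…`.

2πR = 2π·24.5 = 153.938040
per-turn = √(153.938040² + 30.5²) = √(23696.9202 + 930.25) = √24627.1702 = 156.930463
L = 1 × 156.930463 = 156.930463
V = π·3.25² × L = 33.183072 × 156.930463 = 5207.434911

L=156.930 V=5207.435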